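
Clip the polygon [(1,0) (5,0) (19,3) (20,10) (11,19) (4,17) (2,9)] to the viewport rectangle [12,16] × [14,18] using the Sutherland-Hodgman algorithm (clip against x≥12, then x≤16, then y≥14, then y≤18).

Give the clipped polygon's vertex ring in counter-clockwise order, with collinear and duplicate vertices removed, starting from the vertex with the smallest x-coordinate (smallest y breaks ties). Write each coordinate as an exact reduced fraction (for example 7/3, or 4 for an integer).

1. After x ≥ 12: [(12,3/2) (19,3) (20,10) (12,18)]
2. After x ≤ 16: [(12,3/2) (16,33/14) (16,14) (12,18)]
3. After y ≥ 14: [(12,14) (16,14) (16,14) (12,18)]
4. After y ≤ 18: [(12,14) (16,14) (16,14) (12,18)]
5. Canonical ring: [(12,14) (16,14) (12,18)]

Clipped polygon: [(12,14) (16,14) (12,18)]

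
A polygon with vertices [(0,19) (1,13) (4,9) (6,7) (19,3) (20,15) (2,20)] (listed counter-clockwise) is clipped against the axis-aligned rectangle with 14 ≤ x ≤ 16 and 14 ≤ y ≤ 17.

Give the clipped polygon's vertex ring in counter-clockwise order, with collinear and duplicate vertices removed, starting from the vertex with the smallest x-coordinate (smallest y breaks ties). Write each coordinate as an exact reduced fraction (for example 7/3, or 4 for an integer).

Clipped polygon: [(14,14) (16,14) (16,145/9) (14,50/3)]

1. After x ≥ 14: [(14,59/13) (19,3) (20,15) (14,50/3)]
2. After x ≤ 16: [(14,59/13) (16,51/13) (16,145/9) (14,50/3)]
3. After y ≥ 14: [(14,14) (16,14) (16,145/9) (14,50/3)]
4. After y ≤ 17: [(14,14) (16,14) (16,145/9) (14,50/3)]
5. Canonical ring: [(14,14) (16,14) (16,145/9) (14,50/3)]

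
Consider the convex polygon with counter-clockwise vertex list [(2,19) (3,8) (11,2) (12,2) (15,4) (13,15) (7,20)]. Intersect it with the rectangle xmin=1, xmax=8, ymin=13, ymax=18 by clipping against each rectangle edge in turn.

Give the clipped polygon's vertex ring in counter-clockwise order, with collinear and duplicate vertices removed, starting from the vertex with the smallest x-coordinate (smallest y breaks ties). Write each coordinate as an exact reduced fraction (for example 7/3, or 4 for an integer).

1. After x ≥ 1: [(2,19) (3,8) (11,2) (12,2) (15,4) (13,15) (7,20)]
2. After x ≤ 8: [(2,19) (3,8) (8,17/4) (8,115/6) (7,20)]
3. After y ≥ 13: [(2,19) (28/11,13) (8,13) (8,115/6) (7,20)]
4. After y ≤ 18: [(23/11,18) (28/11,13) (8,13) (8,18)]
5. Canonical ring: [(23/11,18) (28/11,13) (8,13) (8,18)]

Clipped polygon: [(23/11,18) (28/11,13) (8,13) (8,18)]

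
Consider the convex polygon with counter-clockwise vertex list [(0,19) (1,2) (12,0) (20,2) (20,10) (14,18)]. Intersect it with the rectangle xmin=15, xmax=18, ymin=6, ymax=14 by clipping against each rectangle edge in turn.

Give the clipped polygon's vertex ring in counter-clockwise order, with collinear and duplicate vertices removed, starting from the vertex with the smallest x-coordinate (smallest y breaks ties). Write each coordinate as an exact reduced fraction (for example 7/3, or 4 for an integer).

Clipped polygon: [(15,6) (18,6) (18,38/3) (17,14) (15,14)]

1. After x ≥ 15: [(15,3/4) (20,2) (20,10) (15,50/3)]
2. After x ≤ 18: [(15,3/4) (18,3/2) (18,38/3) (15,50/3)]
3. After y ≥ 6: [(15,6) (18,6) (18,38/3) (15,50/3)]
4. After y ≤ 14: [(15,14) (15,6) (18,6) (18,38/3) (17,14)]
5. Canonical ring: [(15,6) (18,6) (18,38/3) (17,14) (15,14)]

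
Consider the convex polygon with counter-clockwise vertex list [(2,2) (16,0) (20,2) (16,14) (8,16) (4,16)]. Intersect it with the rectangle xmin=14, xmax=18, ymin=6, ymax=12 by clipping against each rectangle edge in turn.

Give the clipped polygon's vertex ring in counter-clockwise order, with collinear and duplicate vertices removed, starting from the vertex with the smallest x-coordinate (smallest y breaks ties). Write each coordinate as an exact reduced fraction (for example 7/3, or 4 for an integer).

1. After x ≥ 14: [(14,2/7) (16,0) (20,2) (16,14) (14,29/2)]
2. After x ≤ 18: [(14,2/7) (16,0) (18,1) (18,8) (16,14) (14,29/2)]
3. After y ≥ 6: [(14,6) (18,6) (18,8) (16,14) (14,29/2)]
4. After y ≤ 12: [(14,12) (14,6) (18,6) (18,8) (50/3,12)]
5. Canonical ring: [(14,6) (18,6) (18,8) (50/3,12) (14,12)]

Clipped polygon: [(14,6) (18,6) (18,8) (50/3,12) (14,12)]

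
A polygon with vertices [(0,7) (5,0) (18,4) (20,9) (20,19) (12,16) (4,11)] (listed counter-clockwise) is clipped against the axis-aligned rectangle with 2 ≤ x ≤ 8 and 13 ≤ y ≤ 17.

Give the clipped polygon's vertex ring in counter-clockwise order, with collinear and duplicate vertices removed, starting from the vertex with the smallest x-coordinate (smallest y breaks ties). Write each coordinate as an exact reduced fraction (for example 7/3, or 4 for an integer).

Clipped polygon: [(36/5,13) (8,13) (8,27/2)]

1. After x ≥ 2: [(2,9) (2,21/5) (5,0) (18,4) (20,9) (20,19) (12,16) (4,11)]
2. After x ≤ 8: [(2,9) (2,21/5) (5,0) (8,12/13) (8,27/2) (4,11)]
3. After y ≥ 13: [(8,13) (8,27/2) (36/5,13)]
4. After y ≤ 17: [(8,13) (8,27/2) (36/5,13)]
5. Canonical ring: [(36/5,13) (8,13) (8,27/2)]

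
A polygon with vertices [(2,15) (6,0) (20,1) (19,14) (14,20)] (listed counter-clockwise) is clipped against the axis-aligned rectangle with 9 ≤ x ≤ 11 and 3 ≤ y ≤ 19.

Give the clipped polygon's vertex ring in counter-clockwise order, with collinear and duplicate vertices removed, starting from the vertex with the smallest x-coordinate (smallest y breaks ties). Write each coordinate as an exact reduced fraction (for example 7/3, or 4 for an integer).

Clipped polygon: [(9,3) (11,3) (11,75/4) (9,215/12)]

1. After x ≥ 9: [(9,215/12) (9,3/14) (20,1) (19,14) (14,20)]
2. After x ≤ 11: [(11,75/4) (9,215/12) (9,3/14) (11,5/14)]
3. After y ≥ 3: [(11,3) (11,75/4) (9,215/12) (9,3)]
4. After y ≤ 19: [(11,3) (11,75/4) (9,215/12) (9,3)]
5. Canonical ring: [(9,3) (11,3) (11,75/4) (9,215/12)]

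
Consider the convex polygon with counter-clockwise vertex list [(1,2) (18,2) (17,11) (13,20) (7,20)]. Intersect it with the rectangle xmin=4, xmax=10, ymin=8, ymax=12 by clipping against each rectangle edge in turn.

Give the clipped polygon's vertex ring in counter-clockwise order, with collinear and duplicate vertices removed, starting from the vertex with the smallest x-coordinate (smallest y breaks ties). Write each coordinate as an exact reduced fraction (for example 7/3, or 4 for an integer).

1. After x ≥ 4: [(4,11) (4,2) (18,2) (17,11) (13,20) (7,20)]
2. After x ≤ 10: [(4,11) (4,2) (10,2) (10,20) (7,20)]
3. After y ≥ 8: [(4,11) (4,8) (10,8) (10,20) (7,20)]
4. After y ≤ 12: [(13/3,12) (4,11) (4,8) (10,8) (10,12)]
5. Canonical ring: [(4,8) (10,8) (10,12) (13/3,12) (4,11)]

Clipped polygon: [(4,8) (10,8) (10,12) (13/3,12) (4,11)]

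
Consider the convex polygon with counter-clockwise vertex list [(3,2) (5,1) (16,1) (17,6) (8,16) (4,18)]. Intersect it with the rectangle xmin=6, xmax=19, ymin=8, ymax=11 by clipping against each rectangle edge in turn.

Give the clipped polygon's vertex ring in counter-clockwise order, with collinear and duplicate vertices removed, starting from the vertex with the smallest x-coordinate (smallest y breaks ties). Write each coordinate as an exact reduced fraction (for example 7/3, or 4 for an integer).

1. After x ≥ 6: [(6,1) (16,1) (17,6) (8,16) (6,17)]
2. After x ≤ 19: [(6,1) (16,1) (17,6) (8,16) (6,17)]
3. After y ≥ 8: [(6,8) (76/5,8) (8,16) (6,17)]
4. After y ≤ 11: [(6,11) (6,8) (76/5,8) (25/2,11)]
5. Canonical ring: [(6,8) (76/5,8) (25/2,11) (6,11)]

Clipped polygon: [(6,8) (76/5,8) (25/2,11) (6,11)]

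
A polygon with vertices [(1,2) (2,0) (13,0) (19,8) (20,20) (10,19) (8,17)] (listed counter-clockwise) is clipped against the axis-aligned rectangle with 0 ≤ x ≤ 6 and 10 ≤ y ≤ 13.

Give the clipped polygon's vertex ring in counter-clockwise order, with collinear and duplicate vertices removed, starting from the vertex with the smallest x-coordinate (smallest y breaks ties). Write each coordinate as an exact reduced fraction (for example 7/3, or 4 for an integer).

Clipped polygon: [(71/15,10) (6,10) (6,89/7)]

1. After x ≥ 0: [(1,2) (2,0) (13,0) (19,8) (20,20) (10,19) (8,17)]
2. After x ≤ 6: [(6,89/7) (1,2) (2,0) (6,0)]
3. After y ≥ 10: [(6,10) (6,89/7) (71/15,10)]
4. After y ≤ 13: [(6,10) (6,89/7) (71/15,10)]
5. Canonical ring: [(71/15,10) (6,10) (6,89/7)]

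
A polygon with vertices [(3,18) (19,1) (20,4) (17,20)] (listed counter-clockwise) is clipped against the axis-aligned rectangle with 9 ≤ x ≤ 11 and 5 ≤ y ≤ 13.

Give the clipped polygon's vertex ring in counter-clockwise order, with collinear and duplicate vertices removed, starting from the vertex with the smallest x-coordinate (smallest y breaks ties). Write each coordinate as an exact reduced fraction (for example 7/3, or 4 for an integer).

Clipped polygon: [(9,93/8) (11,19/2) (11,13) (9,13)]

1. After x ≥ 9: [(9,132/7) (9,93/8) (19,1) (20,4) (17,20)]
2. After x ≤ 11: [(11,134/7) (9,132/7) (9,93/8) (11,19/2)]
3. After y ≥ 5: [(11,134/7) (9,132/7) (9,93/8) (11,19/2)]
4. After y ≤ 13: [(11,13) (9,13) (9,93/8) (11,19/2)]
5. Canonical ring: [(9,93/8) (11,19/2) (11,13) (9,13)]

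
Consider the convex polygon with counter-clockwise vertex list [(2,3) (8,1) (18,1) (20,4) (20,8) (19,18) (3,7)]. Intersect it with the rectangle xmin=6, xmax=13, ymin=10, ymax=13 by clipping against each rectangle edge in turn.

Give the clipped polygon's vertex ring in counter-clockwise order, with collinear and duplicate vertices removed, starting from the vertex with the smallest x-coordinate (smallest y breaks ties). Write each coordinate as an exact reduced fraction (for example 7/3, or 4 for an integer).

1. After x ≥ 6: [(6,5/3) (8,1) (18,1) (20,4) (20,8) (19,18) (6,145/16)]
2. After x ≤ 13: [(6,5/3) (8,1) (13,1) (13,111/8) (6,145/16)]
3. After y ≥ 10: [(13,10) (13,111/8) (81/11,10)]
4. After y ≤ 13: [(13,10) (13,13) (129/11,13) (81/11,10)]
5. Canonical ring: [(81/11,10) (13,10) (13,13) (129/11,13)]

Clipped polygon: [(81/11,10) (13,10) (13,13) (129/11,13)]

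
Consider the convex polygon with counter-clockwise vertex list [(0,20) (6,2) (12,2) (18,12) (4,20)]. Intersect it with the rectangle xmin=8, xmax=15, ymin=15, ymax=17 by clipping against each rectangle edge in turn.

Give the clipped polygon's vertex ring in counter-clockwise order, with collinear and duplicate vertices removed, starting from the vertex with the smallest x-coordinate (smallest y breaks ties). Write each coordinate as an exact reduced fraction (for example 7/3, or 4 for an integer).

1. After x ≥ 8: [(8,2) (12,2) (18,12) (8,124/7)]
2. After x ≤ 15: [(8,2) (12,2) (15,7) (15,96/7) (8,124/7)]
3. After y ≥ 15: [(8,15) (51/4,15) (8,124/7)]
4. After y ≤ 17: [(8,17) (8,15) (51/4,15) (37/4,17)]
5. Canonical ring: [(8,15) (51/4,15) (37/4,17) (8,17)]

Clipped polygon: [(8,15) (51/4,15) (37/4,17) (8,17)]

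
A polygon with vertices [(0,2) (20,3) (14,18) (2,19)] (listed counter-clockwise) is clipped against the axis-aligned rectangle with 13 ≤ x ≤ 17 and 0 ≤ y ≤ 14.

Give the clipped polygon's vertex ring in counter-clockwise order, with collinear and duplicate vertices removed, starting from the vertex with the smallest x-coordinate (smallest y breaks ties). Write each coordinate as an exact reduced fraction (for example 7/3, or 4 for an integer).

1. After x ≥ 13: [(13,53/20) (20,3) (14,18) (13,217/12)]
2. After x ≤ 17: [(13,53/20) (17,57/20) (17,21/2) (14,18) (13,217/12)]
3. After y ≥ 0: [(13,53/20) (17,57/20) (17,21/2) (14,18) (13,217/12)]
4. After y ≤ 14: [(13,14) (13,53/20) (17,57/20) (17,21/2) (78/5,14)]
5. Canonical ring: [(13,53/20) (17,57/20) (17,21/2) (78/5,14) (13,14)]

Clipped polygon: [(13,53/20) (17,57/20) (17,21/2) (78/5,14) (13,14)]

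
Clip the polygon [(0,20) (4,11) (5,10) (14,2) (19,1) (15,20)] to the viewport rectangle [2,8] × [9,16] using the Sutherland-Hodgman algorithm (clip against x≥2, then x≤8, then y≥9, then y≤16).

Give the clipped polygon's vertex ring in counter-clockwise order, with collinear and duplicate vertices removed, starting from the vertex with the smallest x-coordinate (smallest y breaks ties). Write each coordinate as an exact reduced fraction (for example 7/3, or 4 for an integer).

1. After x ≥ 2: [(2,20) (2,31/2) (4,11) (5,10) (14,2) (19,1) (15,20)]
2. After x ≤ 8: [(8,20) (2,20) (2,31/2) (4,11) (5,10) (8,22/3)]
3. After y ≥ 9: [(8,9) (8,20) (2,20) (2,31/2) (4,11) (5,10) (49/8,9)]
4. After y ≤ 16: [(8,9) (8,16) (2,16) (2,31/2) (4,11) (5,10) (49/8,9)]
5. Canonical ring: [(2,31/2) (4,11) (5,10) (49/8,9) (8,9) (8,16) (2,16)]

Clipped polygon: [(2,31/2) (4,11) (5,10) (49/8,9) (8,9) (8,16) (2,16)]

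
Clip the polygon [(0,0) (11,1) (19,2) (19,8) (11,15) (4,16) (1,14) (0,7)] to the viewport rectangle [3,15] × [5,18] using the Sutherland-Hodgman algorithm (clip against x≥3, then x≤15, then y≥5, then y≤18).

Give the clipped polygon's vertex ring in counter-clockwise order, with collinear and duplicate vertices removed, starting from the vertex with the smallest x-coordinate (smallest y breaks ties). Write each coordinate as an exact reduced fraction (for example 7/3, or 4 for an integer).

1. After x ≥ 3: [(3,3/11) (11,1) (19,2) (19,8) (11,15) (4,16) (3,46/3)]
2. After x ≤ 15: [(3,3/11) (11,1) (15,3/2) (15,23/2) (11,15) (4,16) (3,46/3)]
3. After y ≥ 5: [(3,5) (15,5) (15,23/2) (11,15) (4,16) (3,46/3)]
4. After y ≤ 18: [(3,5) (15,5) (15,23/2) (11,15) (4,16) (3,46/3)]
5. Canonical ring: [(3,5) (15,5) (15,23/2) (11,15) (4,16) (3,46/3)]

Clipped polygon: [(3,5) (15,5) (15,23/2) (11,15) (4,16) (3,46/3)]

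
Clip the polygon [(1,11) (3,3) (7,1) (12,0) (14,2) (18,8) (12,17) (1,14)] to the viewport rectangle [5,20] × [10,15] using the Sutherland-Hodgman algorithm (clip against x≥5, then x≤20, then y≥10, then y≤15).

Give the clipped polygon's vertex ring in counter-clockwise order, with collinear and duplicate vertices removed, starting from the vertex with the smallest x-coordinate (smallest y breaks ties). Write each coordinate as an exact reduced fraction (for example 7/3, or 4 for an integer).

Clipped polygon: [(5,10) (50/3,10) (40/3,15) (5,15)]

1. After x ≥ 5: [(5,2) (7,1) (12,0) (14,2) (18,8) (12,17) (5,166/11)]
2. After x ≤ 20: [(5,2) (7,1) (12,0) (14,2) (18,8) (12,17) (5,166/11)]
3. After y ≥ 10: [(5,10) (50/3,10) (12,17) (5,166/11)]
4. After y ≤ 15: [(5,15) (5,10) (50/3,10) (40/3,15)]
5. Canonical ring: [(5,10) (50/3,10) (40/3,15) (5,15)]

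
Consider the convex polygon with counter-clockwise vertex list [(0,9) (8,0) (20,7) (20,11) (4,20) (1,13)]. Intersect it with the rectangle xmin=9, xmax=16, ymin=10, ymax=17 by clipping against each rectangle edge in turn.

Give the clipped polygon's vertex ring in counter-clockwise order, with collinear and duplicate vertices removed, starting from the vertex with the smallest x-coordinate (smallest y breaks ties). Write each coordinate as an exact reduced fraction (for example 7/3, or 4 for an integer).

Clipped polygon: [(9,10) (16,10) (16,53/4) (28/3,17) (9,17)]

1. After x ≥ 9: [(9,7/12) (20,7) (20,11) (9,275/16)]
2. After x ≤ 16: [(9,7/12) (16,14/3) (16,53/4) (9,275/16)]
3. After y ≥ 10: [(9,10) (16,10) (16,53/4) (9,275/16)]
4. After y ≤ 17: [(9,17) (9,10) (16,10) (16,53/4) (28/3,17)]
5. Canonical ring: [(9,10) (16,10) (16,53/4) (28/3,17) (9,17)]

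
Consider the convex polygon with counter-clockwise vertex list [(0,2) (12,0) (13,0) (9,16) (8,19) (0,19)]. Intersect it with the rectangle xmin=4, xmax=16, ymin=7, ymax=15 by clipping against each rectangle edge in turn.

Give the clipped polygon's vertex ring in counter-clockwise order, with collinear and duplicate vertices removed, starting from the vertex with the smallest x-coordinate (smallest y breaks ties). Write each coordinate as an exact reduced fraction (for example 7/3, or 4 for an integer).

Clipped polygon: [(4,7) (45/4,7) (37/4,15) (4,15)]

1. After x ≥ 4: [(4,4/3) (12,0) (13,0) (9,16) (8,19) (4,19)]
2. After x ≤ 16: [(4,4/3) (12,0) (13,0) (9,16) (8,19) (4,19)]
3. After y ≥ 7: [(4,7) (45/4,7) (9,16) (8,19) (4,19)]
4. After y ≤ 15: [(4,15) (4,7) (45/4,7) (37/4,15)]
5. Canonical ring: [(4,7) (45/4,7) (37/4,15) (4,15)]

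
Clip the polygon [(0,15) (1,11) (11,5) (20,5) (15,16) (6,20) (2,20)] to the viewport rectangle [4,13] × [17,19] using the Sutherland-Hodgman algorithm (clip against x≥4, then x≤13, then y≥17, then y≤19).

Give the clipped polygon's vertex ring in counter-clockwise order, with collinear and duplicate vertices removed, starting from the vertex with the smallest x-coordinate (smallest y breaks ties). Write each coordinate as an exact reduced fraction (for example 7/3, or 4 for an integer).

1. After x ≥ 4: [(4,46/5) (11,5) (20,5) (15,16) (6,20) (4,20)]
2. After x ≤ 13: [(4,46/5) (11,5) (13,5) (13,152/9) (6,20) (4,20)]
3. After y ≥ 17: [(4,17) (51/4,17) (6,20) (4,20)]
4. After y ≤ 19: [(4,19) (4,17) (51/4,17) (33/4,19)]
5. Canonical ring: [(4,17) (51/4,17) (33/4,19) (4,19)]

Clipped polygon: [(4,17) (51/4,17) (33/4,19) (4,19)]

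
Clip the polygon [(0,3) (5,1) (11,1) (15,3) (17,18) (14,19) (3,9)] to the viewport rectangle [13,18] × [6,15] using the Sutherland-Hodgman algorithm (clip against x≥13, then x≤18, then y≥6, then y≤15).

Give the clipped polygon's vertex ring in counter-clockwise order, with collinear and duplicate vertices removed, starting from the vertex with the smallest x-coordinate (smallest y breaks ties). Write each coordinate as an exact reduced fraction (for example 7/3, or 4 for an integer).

Clipped polygon: [(13,6) (77/5,6) (83/5,15) (13,15)]

1. After x ≥ 13: [(13,2) (15,3) (17,18) (14,19) (13,199/11)]
2. After x ≤ 18: [(13,2) (15,3) (17,18) (14,19) (13,199/11)]
3. After y ≥ 6: [(13,6) (77/5,6) (17,18) (14,19) (13,199/11)]
4. After y ≤ 15: [(13,15) (13,6) (77/5,6) (83/5,15)]
5. Canonical ring: [(13,6) (77/5,6) (83/5,15) (13,15)]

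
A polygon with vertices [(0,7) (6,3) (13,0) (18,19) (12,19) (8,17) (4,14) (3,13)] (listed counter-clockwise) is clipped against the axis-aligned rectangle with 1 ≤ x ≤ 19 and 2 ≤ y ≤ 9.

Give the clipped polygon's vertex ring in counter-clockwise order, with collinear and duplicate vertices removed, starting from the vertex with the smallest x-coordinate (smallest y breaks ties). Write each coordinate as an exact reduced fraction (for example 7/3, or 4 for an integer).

Clipped polygon: [(1,19/3) (6,3) (25/3,2) (257/19,2) (292/19,9) (1,9)]

1. After x ≥ 1: [(1,9) (1,19/3) (6,3) (13,0) (18,19) (12,19) (8,17) (4,14) (3,13)]
2. After x ≤ 19: [(1,9) (1,19/3) (6,3) (13,0) (18,19) (12,19) (8,17) (4,14) (3,13)]
3. After y ≥ 2: [(1,9) (1,19/3) (6,3) (25/3,2) (257/19,2) (18,19) (12,19) (8,17) (4,14) (3,13)]
4. After y ≤ 9: [(1,9) (1,9) (1,19/3) (6,3) (25/3,2) (257/19,2) (292/19,9)]
5. Canonical ring: [(1,19/3) (6,3) (25/3,2) (257/19,2) (292/19,9) (1,9)]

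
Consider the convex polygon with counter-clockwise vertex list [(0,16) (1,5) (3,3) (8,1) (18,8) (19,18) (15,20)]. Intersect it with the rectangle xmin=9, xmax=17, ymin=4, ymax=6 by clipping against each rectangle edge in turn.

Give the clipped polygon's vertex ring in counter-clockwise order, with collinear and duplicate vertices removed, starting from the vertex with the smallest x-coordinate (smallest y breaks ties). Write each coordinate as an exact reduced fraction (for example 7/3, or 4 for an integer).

Clipped polygon: [(9,4) (86/7,4) (106/7,6) (9,6)]

1. After x ≥ 9: [(9,92/5) (9,17/10) (18,8) (19,18) (15,20)]
2. After x ≤ 17: [(9,92/5) (9,17/10) (17,73/10) (17,19) (15,20)]
3. After y ≥ 4: [(9,92/5) (9,4) (86/7,4) (17,73/10) (17,19) (15,20)]
4. After y ≤ 6: [(9,6) (9,4) (86/7,4) (106/7,6)]
5. Canonical ring: [(9,4) (86/7,4) (106/7,6) (9,6)]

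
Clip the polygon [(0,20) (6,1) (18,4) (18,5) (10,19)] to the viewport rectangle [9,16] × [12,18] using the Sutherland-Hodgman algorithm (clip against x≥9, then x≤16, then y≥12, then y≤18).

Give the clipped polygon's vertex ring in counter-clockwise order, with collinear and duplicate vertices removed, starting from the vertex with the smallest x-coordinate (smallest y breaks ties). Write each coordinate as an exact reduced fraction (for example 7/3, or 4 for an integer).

Clipped polygon: [(9,12) (14,12) (74/7,18) (9,18)]

1. After x ≥ 9: [(9,191/10) (9,7/4) (18,4) (18,5) (10,19)]
2. After x ≤ 16: [(9,191/10) (9,7/4) (16,7/2) (16,17/2) (10,19)]
3. After y ≥ 12: [(9,191/10) (9,12) (14,12) (10,19)]
4. After y ≤ 18: [(9,18) (9,12) (14,12) (74/7,18)]
5. Canonical ring: [(9,12) (14,12) (74/7,18) (9,18)]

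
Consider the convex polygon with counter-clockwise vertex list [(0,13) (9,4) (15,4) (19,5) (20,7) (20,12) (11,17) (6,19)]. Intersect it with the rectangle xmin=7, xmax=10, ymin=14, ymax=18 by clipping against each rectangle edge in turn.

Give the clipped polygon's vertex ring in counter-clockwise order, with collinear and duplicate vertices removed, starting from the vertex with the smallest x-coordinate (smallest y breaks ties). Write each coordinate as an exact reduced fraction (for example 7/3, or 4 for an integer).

Clipped polygon: [(7,14) (10,14) (10,87/5) (17/2,18) (7,18)]

1. After x ≥ 7: [(7,6) (9,4) (15,4) (19,5) (20,7) (20,12) (11,17) (7,93/5)]
2. After x ≤ 10: [(7,6) (9,4) (10,4) (10,87/5) (7,93/5)]
3. After y ≥ 14: [(7,14) (10,14) (10,87/5) (7,93/5)]
4. After y ≤ 18: [(7,18) (7,14) (10,14) (10,87/5) (17/2,18)]
5. Canonical ring: [(7,14) (10,14) (10,87/5) (17/2,18) (7,18)]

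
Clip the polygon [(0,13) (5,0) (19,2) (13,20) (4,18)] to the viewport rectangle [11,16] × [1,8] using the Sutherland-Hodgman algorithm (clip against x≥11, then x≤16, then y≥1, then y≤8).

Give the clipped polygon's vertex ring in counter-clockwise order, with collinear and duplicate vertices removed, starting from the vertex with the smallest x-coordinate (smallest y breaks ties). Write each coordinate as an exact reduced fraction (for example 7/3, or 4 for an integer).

Clipped polygon: [(11,1) (12,1) (16,11/7) (16,8) (11,8)]

1. After x ≥ 11: [(11,6/7) (19,2) (13,20) (11,176/9)]
2. After x ≤ 16: [(11,6/7) (16,11/7) (16,11) (13,20) (11,176/9)]
3. After y ≥ 1: [(11,1) (12,1) (16,11/7) (16,11) (13,20) (11,176/9)]
4. After y ≤ 8: [(11,8) (11,1) (12,1) (16,11/7) (16,8)]
5. Canonical ring: [(11,1) (12,1) (16,11/7) (16,8) (11,8)]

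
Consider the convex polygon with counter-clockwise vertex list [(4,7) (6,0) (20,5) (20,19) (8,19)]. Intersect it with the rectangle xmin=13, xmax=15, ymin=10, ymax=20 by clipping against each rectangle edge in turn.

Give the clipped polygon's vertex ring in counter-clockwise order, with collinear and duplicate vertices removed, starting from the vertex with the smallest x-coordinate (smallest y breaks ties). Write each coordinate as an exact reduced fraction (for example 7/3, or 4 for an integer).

1. After x ≥ 13: [(13,5/2) (20,5) (20,19) (13,19)]
2. After x ≤ 15: [(13,5/2) (15,45/14) (15,19) (13,19)]
3. After y ≥ 10: [(13,10) (15,10) (15,19) (13,19)]
4. After y ≤ 20: [(13,10) (15,10) (15,19) (13,19)]
5. Canonical ring: [(13,10) (15,10) (15,19) (13,19)]

Clipped polygon: [(13,10) (15,10) (15,19) (13,19)]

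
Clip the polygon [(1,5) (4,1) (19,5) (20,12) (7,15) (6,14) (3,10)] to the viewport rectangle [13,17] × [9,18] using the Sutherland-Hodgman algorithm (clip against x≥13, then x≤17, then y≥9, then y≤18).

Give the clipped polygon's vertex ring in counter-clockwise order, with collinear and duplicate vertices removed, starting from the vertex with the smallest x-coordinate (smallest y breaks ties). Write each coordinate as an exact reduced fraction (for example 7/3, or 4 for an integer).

Clipped polygon: [(13,9) (17,9) (17,165/13) (13,177/13)]

1. After x ≥ 13: [(13,17/5) (19,5) (20,12) (13,177/13)]
2. After x ≤ 17: [(13,17/5) (17,67/15) (17,165/13) (13,177/13)]
3. After y ≥ 9: [(13,9) (17,9) (17,165/13) (13,177/13)]
4. After y ≤ 18: [(13,9) (17,9) (17,165/13) (13,177/13)]
5. Canonical ring: [(13,9) (17,9) (17,165/13) (13,177/13)]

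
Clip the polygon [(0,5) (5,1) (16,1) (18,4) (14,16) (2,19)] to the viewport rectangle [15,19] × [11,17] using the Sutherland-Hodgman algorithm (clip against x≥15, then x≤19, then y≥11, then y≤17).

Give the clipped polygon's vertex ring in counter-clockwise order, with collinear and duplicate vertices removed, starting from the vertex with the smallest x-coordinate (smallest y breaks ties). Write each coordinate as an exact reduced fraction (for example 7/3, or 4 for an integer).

Clipped polygon: [(15,11) (47/3,11) (15,13)]

1. After x ≥ 15: [(15,1) (16,1) (18,4) (15,13)]
2. After x ≤ 19: [(15,1) (16,1) (18,4) (15,13)]
3. After y ≥ 11: [(15,11) (47/3,11) (15,13)]
4. After y ≤ 17: [(15,11) (47/3,11) (15,13)]
5. Canonical ring: [(15,11) (47/3,11) (15,13)]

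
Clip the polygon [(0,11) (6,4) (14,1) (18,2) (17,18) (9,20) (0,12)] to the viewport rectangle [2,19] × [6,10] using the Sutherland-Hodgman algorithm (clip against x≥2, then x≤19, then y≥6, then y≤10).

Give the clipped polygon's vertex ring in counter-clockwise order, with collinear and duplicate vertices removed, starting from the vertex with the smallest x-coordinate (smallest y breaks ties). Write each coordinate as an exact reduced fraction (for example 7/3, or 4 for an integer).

1. After x ≥ 2: [(2,26/3) (6,4) (14,1) (18,2) (17,18) (9,20) (2,124/9)]
2. After x ≤ 19: [(2,26/3) (6,4) (14,1) (18,2) (17,18) (9,20) (2,124/9)]
3. After y ≥ 6: [(2,26/3) (30/7,6) (71/4,6) (17,18) (9,20) (2,124/9)]
4. After y ≤ 10: [(2,10) (2,26/3) (30/7,6) (71/4,6) (35/2,10)]
5. Canonical ring: [(2,26/3) (30/7,6) (71/4,6) (35/2,10) (2,10)]

Clipped polygon: [(2,26/3) (30/7,6) (71/4,6) (35/2,10) (2,10)]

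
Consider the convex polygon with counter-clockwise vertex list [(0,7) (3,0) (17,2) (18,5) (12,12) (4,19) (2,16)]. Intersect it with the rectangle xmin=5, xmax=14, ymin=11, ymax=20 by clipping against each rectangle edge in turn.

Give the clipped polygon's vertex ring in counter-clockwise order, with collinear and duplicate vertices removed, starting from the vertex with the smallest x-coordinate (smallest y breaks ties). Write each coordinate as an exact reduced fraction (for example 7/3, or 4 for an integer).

Clipped polygon: [(5,11) (90/7,11) (12,12) (5,145/8)]

1. After x ≥ 5: [(5,2/7) (17,2) (18,5) (12,12) (5,145/8)]
2. After x ≤ 14: [(5,2/7) (14,11/7) (14,29/3) (12,12) (5,145/8)]
3. After y ≥ 11: [(5,11) (90/7,11) (12,12) (5,145/8)]
4. After y ≤ 20: [(5,11) (90/7,11) (12,12) (5,145/8)]
5. Canonical ring: [(5,11) (90/7,11) (12,12) (5,145/8)]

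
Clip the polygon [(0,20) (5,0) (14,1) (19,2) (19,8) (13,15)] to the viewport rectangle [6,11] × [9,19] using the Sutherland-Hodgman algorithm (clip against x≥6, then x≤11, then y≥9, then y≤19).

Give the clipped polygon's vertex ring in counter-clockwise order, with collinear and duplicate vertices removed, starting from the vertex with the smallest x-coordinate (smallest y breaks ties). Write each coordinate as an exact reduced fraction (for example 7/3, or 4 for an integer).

Clipped polygon: [(6,9) (11,9) (11,205/13) (6,230/13)]

1. After x ≥ 6: [(6,230/13) (6,1/9) (14,1) (19,2) (19,8) (13,15)]
2. After x ≤ 11: [(11,205/13) (6,230/13) (6,1/9) (11,2/3)]
3. After y ≥ 9: [(11,9) (11,205/13) (6,230/13) (6,9)]
4. After y ≤ 19: [(11,9) (11,205/13) (6,230/13) (6,9)]
5. Canonical ring: [(6,9) (11,9) (11,205/13) (6,230/13)]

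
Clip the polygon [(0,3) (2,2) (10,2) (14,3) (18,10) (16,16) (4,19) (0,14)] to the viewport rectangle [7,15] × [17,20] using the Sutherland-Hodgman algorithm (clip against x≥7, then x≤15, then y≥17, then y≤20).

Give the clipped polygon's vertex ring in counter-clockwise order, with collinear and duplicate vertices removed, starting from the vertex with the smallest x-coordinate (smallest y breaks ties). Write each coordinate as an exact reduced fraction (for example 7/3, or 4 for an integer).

1. After x ≥ 7: [(7,2) (10,2) (14,3) (18,10) (16,16) (7,73/4)]
2. After x ≤ 15: [(7,2) (10,2) (14,3) (15,19/4) (15,65/4) (7,73/4)]
3. After y ≥ 17: [(7,17) (12,17) (7,73/4)]
4. After y ≤ 20: [(7,17) (12,17) (7,73/4)]
5. Canonical ring: [(7,17) (12,17) (7,73/4)]

Clipped polygon: [(7,17) (12,17) (7,73/4)]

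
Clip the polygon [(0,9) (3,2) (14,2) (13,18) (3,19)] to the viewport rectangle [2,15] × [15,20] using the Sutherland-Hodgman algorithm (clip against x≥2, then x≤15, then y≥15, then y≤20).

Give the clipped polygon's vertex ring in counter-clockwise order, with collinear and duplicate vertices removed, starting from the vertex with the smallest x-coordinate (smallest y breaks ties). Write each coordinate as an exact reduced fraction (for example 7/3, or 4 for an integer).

1. After x ≥ 2: [(2,47/3) (2,13/3) (3,2) (14,2) (13,18) (3,19)]
2. After x ≤ 15: [(2,47/3) (2,13/3) (3,2) (14,2) (13,18) (3,19)]
3. After y ≥ 15: [(2,47/3) (2,15) (211/16,15) (13,18) (3,19)]
4. After y ≤ 20: [(2,47/3) (2,15) (211/16,15) (13,18) (3,19)]
5. Canonical ring: [(2,15) (211/16,15) (13,18) (3,19) (2,47/3)]

Clipped polygon: [(2,15) (211/16,15) (13,18) (3,19) (2,47/3)]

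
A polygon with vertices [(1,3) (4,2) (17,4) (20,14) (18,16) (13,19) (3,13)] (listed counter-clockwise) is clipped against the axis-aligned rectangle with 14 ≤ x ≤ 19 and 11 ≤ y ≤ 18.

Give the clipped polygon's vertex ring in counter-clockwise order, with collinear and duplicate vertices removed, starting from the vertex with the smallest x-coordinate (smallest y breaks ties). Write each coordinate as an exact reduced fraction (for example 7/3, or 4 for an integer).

Clipped polygon: [(14,11) (19,11) (19,15) (18,16) (44/3,18) (14,18)]

1. After x ≥ 14: [(14,46/13) (17,4) (20,14) (18,16) (14,92/5)]
2. After x ≤ 19: [(14,46/13) (17,4) (19,32/3) (19,15) (18,16) (14,92/5)]
3. After y ≥ 11: [(14,11) (19,11) (19,15) (18,16) (14,92/5)]
4. After y ≤ 18: [(14,18) (14,11) (19,11) (19,15) (18,16) (44/3,18)]
5. Canonical ring: [(14,11) (19,11) (19,15) (18,16) (44/3,18) (14,18)]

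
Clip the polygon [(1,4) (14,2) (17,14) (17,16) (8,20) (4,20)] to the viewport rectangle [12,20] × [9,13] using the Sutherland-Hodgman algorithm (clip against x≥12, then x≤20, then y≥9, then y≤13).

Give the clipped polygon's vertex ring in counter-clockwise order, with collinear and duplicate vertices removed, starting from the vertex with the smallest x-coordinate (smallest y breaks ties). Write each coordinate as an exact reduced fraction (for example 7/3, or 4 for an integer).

1. After x ≥ 12: [(12,30/13) (14,2) (17,14) (17,16) (12,164/9)]
2. After x ≤ 20: [(12,30/13) (14,2) (17,14) (17,16) (12,164/9)]
3. After y ≥ 9: [(12,9) (63/4,9) (17,14) (17,16) (12,164/9)]
4. After y ≤ 13: [(12,13) (12,9) (63/4,9) (67/4,13)]
5. Canonical ring: [(12,9) (63/4,9) (67/4,13) (12,13)]

Clipped polygon: [(12,9) (63/4,9) (67/4,13) (12,13)]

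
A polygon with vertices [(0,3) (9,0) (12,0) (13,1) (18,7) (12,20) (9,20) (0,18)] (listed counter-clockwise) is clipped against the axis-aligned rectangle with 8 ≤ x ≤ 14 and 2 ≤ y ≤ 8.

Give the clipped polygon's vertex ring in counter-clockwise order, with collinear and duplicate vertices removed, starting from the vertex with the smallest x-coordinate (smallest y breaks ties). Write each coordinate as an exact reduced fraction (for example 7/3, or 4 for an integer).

1. After x ≥ 8: [(8,1/3) (9,0) (12,0) (13,1) (18,7) (12,20) (9,20) (8,178/9)]
2. After x ≤ 14: [(8,1/3) (9,0) (12,0) (13,1) (14,11/5) (14,47/3) (12,20) (9,20) (8,178/9)]
3. After y ≥ 2: [(8,2) (83/6,2) (14,11/5) (14,47/3) (12,20) (9,20) (8,178/9)]
4. After y ≤ 8: [(8,8) (8,2) (83/6,2) (14,11/5) (14,8)]
5. Canonical ring: [(8,2) (83/6,2) (14,11/5) (14,8) (8,8)]

Clipped polygon: [(8,2) (83/6,2) (14,11/5) (14,8) (8,8)]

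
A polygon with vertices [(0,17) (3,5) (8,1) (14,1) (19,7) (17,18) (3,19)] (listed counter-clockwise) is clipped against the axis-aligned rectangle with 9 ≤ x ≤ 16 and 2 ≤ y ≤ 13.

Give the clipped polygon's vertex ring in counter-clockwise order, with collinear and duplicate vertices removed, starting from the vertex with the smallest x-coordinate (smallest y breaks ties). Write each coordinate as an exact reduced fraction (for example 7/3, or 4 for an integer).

Clipped polygon: [(9,2) (89/6,2) (16,17/5) (16,13) (9,13)]

1. After x ≥ 9: [(9,1) (14,1) (19,7) (17,18) (9,130/7)]
2. After x ≤ 16: [(9,1) (14,1) (16,17/5) (16,253/14) (9,130/7)]
3. After y ≥ 2: [(9,2) (89/6,2) (16,17/5) (16,253/14) (9,130/7)]
4. After y ≤ 13: [(9,13) (9,2) (89/6,2) (16,17/5) (16,13)]
5. Canonical ring: [(9,2) (89/6,2) (16,17/5) (16,13) (9,13)]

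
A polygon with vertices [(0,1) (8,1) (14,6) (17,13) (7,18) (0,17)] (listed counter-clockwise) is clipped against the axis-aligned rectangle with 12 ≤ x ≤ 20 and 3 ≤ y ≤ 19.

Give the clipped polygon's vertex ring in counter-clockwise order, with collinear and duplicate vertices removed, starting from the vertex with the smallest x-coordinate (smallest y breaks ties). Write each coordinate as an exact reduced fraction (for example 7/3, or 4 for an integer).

1. After x ≥ 12: [(12,13/3) (14,6) (17,13) (12,31/2)]
2. After x ≤ 20: [(12,13/3) (14,6) (17,13) (12,31/2)]
3. After y ≥ 3: [(12,13/3) (14,6) (17,13) (12,31/2)]
4. After y ≤ 19: [(12,13/3) (14,6) (17,13) (12,31/2)]
5. Canonical ring: [(12,13/3) (14,6) (17,13) (12,31/2)]

Clipped polygon: [(12,13/3) (14,6) (17,13) (12,31/2)]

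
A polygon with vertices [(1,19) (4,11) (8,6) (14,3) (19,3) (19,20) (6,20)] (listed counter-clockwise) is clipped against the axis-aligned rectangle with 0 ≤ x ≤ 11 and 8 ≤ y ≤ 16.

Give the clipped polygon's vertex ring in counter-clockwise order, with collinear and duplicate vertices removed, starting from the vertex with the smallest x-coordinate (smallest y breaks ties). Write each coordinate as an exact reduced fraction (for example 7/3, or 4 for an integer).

Clipped polygon: [(17/8,16) (4,11) (32/5,8) (11,8) (11,16)]

1. After x ≥ 0: [(1,19) (4,11) (8,6) (14,3) (19,3) (19,20) (6,20)]
2. After x ≤ 11: [(1,19) (4,11) (8,6) (11,9/2) (11,20) (6,20)]
3. After y ≥ 8: [(1,19) (4,11) (32/5,8) (11,8) (11,20) (6,20)]
4. After y ≤ 16: [(17/8,16) (4,11) (32/5,8) (11,8) (11,16)]
5. Canonical ring: [(17/8,16) (4,11) (32/5,8) (11,8) (11,16)]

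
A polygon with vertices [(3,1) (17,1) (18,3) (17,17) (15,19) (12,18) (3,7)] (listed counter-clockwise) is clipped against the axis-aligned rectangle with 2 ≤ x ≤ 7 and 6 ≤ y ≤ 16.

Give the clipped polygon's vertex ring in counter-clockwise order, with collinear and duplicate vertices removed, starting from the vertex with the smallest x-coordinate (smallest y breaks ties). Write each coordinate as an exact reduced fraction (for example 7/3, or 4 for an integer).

Clipped polygon: [(3,6) (7,6) (7,107/9) (3,7)]

1. After x ≥ 2: [(3,1) (17,1) (18,3) (17,17) (15,19) (12,18) (3,7)]
2. After x ≤ 7: [(3,1) (7,1) (7,107/9) (3,7)]
3. After y ≥ 6: [(3,6) (7,6) (7,107/9) (3,7)]
4. After y ≤ 16: [(3,6) (7,6) (7,107/9) (3,7)]
5. Canonical ring: [(3,6) (7,6) (7,107/9) (3,7)]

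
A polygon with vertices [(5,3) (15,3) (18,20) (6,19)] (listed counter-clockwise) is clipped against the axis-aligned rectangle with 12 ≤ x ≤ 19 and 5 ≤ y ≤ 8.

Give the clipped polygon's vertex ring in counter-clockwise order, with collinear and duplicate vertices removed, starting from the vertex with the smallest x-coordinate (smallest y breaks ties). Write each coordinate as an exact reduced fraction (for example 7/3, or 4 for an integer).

Clipped polygon: [(12,5) (261/17,5) (270/17,8) (12,8)]

1. After x ≥ 12: [(12,3) (15,3) (18,20) (12,39/2)]
2. After x ≤ 19: [(12,3) (15,3) (18,20) (12,39/2)]
3. After y ≥ 5: [(12,5) (261/17,5) (18,20) (12,39/2)]
4. After y ≤ 8: [(12,8) (12,5) (261/17,5) (270/17,8)]
5. Canonical ring: [(12,5) (261/17,5) (270/17,8) (12,8)]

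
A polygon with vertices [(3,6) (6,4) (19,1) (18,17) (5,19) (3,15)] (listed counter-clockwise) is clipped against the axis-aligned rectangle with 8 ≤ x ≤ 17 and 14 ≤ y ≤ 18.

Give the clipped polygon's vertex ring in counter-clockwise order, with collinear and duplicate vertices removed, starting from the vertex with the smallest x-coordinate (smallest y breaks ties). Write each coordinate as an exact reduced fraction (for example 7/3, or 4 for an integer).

Clipped polygon: [(8,14) (17,14) (17,223/13) (23/2,18) (8,18)]

1. After x ≥ 8: [(8,46/13) (19,1) (18,17) (8,241/13)]
2. After x ≤ 17: [(8,46/13) (17,19/13) (17,223/13) (8,241/13)]
3. After y ≥ 14: [(8,14) (17,14) (17,223/13) (8,241/13)]
4. After y ≤ 18: [(8,18) (8,14) (17,14) (17,223/13) (23/2,18)]
5. Canonical ring: [(8,14) (17,14) (17,223/13) (23/2,18) (8,18)]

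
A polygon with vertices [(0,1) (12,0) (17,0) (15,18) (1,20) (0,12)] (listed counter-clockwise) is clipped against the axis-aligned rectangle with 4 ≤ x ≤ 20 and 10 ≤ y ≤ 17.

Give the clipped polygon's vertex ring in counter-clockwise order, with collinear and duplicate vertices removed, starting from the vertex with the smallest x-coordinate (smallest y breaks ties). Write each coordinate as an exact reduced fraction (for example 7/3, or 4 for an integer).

Clipped polygon: [(4,10) (143/9,10) (136/9,17) (4,17)]

1. After x ≥ 4: [(4,2/3) (12,0) (17,0) (15,18) (4,137/7)]
2. After x ≤ 20: [(4,2/3) (12,0) (17,0) (15,18) (4,137/7)]
3. After y ≥ 10: [(4,10) (143/9,10) (15,18) (4,137/7)]
4. After y ≤ 17: [(4,17) (4,10) (143/9,10) (136/9,17)]
5. Canonical ring: [(4,10) (143/9,10) (136/9,17) (4,17)]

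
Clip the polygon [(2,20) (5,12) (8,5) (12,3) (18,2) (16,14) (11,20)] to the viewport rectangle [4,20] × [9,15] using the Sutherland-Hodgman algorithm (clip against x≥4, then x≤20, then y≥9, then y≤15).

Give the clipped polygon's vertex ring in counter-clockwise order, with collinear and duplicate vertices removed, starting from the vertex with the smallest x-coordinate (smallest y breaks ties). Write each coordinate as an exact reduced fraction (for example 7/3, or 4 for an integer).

1. After x ≥ 4: [(4,20) (4,44/3) (5,12) (8,5) (12,3) (18,2) (16,14) (11,20)]
2. After x ≤ 20: [(4,20) (4,44/3) (5,12) (8,5) (12,3) (18,2) (16,14) (11,20)]
3. After y ≥ 9: [(4,20) (4,44/3) (5,12) (44/7,9) (101/6,9) (16,14) (11,20)]
4. After y ≤ 15: [(4,15) (4,44/3) (5,12) (44/7,9) (101/6,9) (16,14) (91/6,15)]
5. Canonical ring: [(4,44/3) (5,12) (44/7,9) (101/6,9) (16,14) (91/6,15) (4,15)]

Clipped polygon: [(4,44/3) (5,12) (44/7,9) (101/6,9) (16,14) (91/6,15) (4,15)]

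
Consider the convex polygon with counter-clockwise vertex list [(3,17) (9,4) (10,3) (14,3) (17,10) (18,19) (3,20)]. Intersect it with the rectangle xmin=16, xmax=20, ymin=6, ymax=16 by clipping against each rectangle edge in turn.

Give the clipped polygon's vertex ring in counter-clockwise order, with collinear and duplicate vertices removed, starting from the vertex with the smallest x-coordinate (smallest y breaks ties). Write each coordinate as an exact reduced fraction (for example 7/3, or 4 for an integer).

1. After x ≥ 16: [(16,23/3) (17,10) (18,19) (16,287/15)]
2. After x ≤ 20: [(16,23/3) (17,10) (18,19) (16,287/15)]
3. After y ≥ 6: [(16,23/3) (17,10) (18,19) (16,287/15)]
4. After y ≤ 16: [(16,16) (16,23/3) (17,10) (53/3,16)]
5. Canonical ring: [(16,23/3) (17,10) (53/3,16) (16,16)]

Clipped polygon: [(16,23/3) (17,10) (53/3,16) (16,16)]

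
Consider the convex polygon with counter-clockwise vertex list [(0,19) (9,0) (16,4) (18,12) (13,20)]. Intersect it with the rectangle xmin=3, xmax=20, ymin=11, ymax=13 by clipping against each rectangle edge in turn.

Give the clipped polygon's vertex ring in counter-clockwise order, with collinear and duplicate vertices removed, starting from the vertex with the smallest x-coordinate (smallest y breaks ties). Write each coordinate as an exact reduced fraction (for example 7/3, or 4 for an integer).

1. After x ≥ 3: [(3,250/13) (3,38/3) (9,0) (16,4) (18,12) (13,20)]
2. After x ≤ 20: [(3,250/13) (3,38/3) (9,0) (16,4) (18,12) (13,20)]
3. After y ≥ 11: [(3,250/13) (3,38/3) (72/19,11) (71/4,11) (18,12) (13,20)]
4. After y ≤ 13: [(3,13) (3,38/3) (72/19,11) (71/4,11) (18,12) (139/8,13)]
5. Canonical ring: [(3,38/3) (72/19,11) (71/4,11) (18,12) (139/8,13) (3,13)]

Clipped polygon: [(3,38/3) (72/19,11) (71/4,11) (18,12) (139/8,13) (3,13)]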